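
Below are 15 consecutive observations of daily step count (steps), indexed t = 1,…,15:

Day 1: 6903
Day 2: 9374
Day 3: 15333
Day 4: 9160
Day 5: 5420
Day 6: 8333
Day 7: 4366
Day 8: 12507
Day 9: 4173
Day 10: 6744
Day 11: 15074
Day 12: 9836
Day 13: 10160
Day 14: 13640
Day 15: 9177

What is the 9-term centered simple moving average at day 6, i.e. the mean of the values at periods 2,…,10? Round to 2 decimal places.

8378.89

Sum of periods 2–10: 9374 + 15333 + 9160 + 5420 + 8333 + 4366 + 12507 + 4173 + 6744 = 75410
Divide by 9: 75410 / 9 = 8378.89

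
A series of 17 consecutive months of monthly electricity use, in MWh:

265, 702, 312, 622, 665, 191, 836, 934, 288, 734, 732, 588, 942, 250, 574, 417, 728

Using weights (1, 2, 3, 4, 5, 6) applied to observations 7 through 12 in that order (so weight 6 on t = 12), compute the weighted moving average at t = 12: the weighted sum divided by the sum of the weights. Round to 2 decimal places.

652.00

Weighted sum: 1·836 + 2·934 + 3·288 + 4·734 + 5·732 + 6·588 = 836 + 1868 + 864 + 2936 + 3660 + 3528 = 13692
Weight total: 1 + 2 + 3 + 4 + 5 + 6 = 21
WMA = 13692 / 21 = 652.00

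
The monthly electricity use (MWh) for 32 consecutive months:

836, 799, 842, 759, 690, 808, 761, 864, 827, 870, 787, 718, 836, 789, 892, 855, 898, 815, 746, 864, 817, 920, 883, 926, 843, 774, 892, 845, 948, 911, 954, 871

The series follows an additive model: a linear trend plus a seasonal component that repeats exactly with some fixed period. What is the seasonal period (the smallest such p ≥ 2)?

First differences y_{t+1} − y_t: -37, 43, -83, -69, 118, -47, 103, -37, 43, -83, -69, 118, -47, 103, -37, 43, …
The difference pattern repeats every 7 terms and not for any smaller step, so p = 7.

7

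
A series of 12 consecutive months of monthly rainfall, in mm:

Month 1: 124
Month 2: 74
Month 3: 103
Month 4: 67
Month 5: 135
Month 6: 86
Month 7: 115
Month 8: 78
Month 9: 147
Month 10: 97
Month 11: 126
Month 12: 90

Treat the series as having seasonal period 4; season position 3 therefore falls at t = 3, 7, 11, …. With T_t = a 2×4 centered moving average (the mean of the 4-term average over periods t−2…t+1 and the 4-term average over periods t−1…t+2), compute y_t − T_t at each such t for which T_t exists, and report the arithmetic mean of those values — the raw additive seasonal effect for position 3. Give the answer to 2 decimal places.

Season position 3 occurs at t = 3, 7 (where T_t is defined).
t=3: T_3 = 93.3750; y_3 − T_3 = 103 − 93.3750 = 9.6250
t=7: T_7 = 105.0000; y_7 − T_7 = 115 − 105.0000 = 10.0000
Mean deviation: (9.6250 + 10.0000) / 2 = 9.81

9.81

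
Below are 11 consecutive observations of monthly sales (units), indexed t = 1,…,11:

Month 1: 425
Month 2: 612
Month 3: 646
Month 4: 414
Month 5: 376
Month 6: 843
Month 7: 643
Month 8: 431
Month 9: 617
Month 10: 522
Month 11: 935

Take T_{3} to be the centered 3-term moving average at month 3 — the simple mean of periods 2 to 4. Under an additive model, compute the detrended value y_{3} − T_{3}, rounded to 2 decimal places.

88.67

Trend T_3 = (612 + 646 + 414) / 3 = 1672/3 = 557.3333
Detrended value: 646 − 557.3333 = 88.67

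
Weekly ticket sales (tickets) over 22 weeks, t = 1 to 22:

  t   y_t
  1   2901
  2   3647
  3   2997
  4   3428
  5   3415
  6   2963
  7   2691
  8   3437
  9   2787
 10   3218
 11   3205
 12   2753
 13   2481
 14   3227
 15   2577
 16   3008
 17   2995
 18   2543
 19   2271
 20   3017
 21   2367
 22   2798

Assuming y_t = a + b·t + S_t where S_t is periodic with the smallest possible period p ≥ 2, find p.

First differences y_{t+1} − y_t: 746, -650, 431, -13, -452, -272, 746, -650, 431, -13, -452, -272, 746, -650, …
The difference pattern repeats every 6 terms and not for any smaller step, so p = 6.

6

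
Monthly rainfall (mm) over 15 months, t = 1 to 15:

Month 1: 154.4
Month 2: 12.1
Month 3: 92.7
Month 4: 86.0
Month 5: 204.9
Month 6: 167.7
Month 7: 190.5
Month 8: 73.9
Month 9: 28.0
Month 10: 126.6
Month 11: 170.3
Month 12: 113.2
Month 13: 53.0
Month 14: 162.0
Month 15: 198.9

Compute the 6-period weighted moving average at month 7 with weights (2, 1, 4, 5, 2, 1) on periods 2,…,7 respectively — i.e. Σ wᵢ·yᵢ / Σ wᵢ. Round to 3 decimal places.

134.087

Weighted sum: 2·12.1 + 1·92.7 + 4·86.0 + 5·204.9 + 2·167.7 + 1·190.5 = 24.2 + 92.7 + 344.0 + 1024.5 + 335.4 + 190.5 = 2011.3
Weight total: 2 + 1 + 4 + 5 + 2 + 1 = 15
WMA = 2011.3 / 15 = 134.087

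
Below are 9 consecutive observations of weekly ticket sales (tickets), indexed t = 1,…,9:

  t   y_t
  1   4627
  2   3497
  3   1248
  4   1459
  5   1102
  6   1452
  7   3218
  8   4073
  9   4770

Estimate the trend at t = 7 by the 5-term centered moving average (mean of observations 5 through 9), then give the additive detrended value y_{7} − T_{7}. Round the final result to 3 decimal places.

Trend T_7 = (1102 + 1452 + 3218 + 4073 + 4770) / 5 = 14615/5 = 2923.00000
Detrended value: 3218 − 2923.00000 = 295.000

295.000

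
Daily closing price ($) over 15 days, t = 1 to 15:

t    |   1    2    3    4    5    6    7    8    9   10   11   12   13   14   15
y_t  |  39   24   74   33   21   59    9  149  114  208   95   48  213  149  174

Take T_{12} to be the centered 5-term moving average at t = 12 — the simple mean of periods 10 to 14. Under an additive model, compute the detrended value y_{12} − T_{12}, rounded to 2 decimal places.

-94.60

Trend T_12 = (208 + 95 + 48 + 213 + 149) / 5 = 713/5 = 142.6000
Detrended value: 48 − 142.6000 = -94.60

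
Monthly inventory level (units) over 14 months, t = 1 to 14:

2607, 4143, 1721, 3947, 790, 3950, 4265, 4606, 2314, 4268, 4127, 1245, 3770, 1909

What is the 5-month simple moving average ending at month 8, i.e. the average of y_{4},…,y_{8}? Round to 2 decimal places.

Sum of periods 4–8: 3947 + 790 + 3950 + 4265 + 4606 = 17558
Divide by 5: 17558 / 5 = 3511.60

3511.60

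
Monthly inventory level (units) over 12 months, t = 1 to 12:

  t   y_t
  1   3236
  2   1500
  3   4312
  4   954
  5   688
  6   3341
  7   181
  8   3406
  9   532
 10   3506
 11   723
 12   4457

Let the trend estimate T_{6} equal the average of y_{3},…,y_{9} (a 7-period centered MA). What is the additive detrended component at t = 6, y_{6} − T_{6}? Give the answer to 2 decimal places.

1424.71

Trend T_6 = (4312 + 954 + 688 + 3341 + 181 + 3406 + 532) / 7 = 13414/7 = 1916.2857
Detrended value: 3341 − 1916.2857 = 1424.71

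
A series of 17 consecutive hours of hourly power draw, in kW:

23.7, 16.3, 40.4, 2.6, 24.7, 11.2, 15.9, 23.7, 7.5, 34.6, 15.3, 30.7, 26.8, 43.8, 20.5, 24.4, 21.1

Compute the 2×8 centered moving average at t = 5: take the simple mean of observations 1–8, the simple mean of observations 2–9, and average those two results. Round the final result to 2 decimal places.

18.80

Sum over 1–8: 23.7 + 16.3 + 40.4 + 2.6 + 24.7 + 11.2 + 15.9 + 23.7 = 158.5
Sum over 2–9: 16.3 + 40.4 + 2.6 + 24.7 + 11.2 + 15.9 + 23.7 + 7.5 = 142.3
CMA at t=5 = (158.5 + 142.3) / (2·8) = 300.8 / 16 = 18.80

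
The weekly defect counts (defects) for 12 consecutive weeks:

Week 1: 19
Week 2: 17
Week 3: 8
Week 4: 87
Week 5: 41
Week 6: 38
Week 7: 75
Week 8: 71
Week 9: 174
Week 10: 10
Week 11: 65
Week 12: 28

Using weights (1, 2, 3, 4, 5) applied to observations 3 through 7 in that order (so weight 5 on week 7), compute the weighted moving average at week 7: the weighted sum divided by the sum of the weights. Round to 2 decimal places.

Weighted sum: 1·8 + 2·87 + 3·41 + 4·38 + 5·75 = 8 + 174 + 123 + 152 + 375 = 832
Weight total: 1 + 2 + 3 + 4 + 5 = 15
WMA = 832 / 15 = 55.47

55.47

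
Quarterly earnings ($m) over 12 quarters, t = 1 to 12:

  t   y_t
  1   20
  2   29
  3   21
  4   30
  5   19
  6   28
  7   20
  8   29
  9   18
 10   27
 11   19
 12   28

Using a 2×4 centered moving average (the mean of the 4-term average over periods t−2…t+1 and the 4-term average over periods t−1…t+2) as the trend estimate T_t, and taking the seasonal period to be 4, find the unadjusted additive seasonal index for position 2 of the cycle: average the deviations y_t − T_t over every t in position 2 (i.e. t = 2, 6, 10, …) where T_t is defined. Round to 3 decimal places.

Season position 2 occurs at t = 6, 10 (where T_t is defined).
t=6: T_6 = 24.12500; y_6 − T_6 = 28 − 24.12500 = 3.87500
t=10: T_10 = 23.12500; y_10 − T_10 = 27 − 23.12500 = 3.87500
Mean deviation: (3.87500 + 3.87500) / 2 = 3.875

3.875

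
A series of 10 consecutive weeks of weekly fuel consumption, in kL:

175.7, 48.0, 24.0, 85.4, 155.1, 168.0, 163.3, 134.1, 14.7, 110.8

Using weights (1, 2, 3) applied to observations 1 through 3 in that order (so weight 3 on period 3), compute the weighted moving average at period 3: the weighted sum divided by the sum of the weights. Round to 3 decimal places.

Weighted sum: 1·175.7 + 2·48.0 + 3·24.0 = 175.7 + 96.0 + 72.0 = 343.7
Weight total: 1 + 2 + 3 = 6
WMA = 343.7 / 6 = 57.283

57.283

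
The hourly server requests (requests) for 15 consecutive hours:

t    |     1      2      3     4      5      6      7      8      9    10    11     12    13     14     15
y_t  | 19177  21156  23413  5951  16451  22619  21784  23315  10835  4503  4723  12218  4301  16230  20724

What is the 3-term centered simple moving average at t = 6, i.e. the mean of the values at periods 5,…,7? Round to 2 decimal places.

20284.67

Sum of periods 5–7: 16451 + 22619 + 21784 = 60854
Divide by 3: 60854 / 3 = 20284.67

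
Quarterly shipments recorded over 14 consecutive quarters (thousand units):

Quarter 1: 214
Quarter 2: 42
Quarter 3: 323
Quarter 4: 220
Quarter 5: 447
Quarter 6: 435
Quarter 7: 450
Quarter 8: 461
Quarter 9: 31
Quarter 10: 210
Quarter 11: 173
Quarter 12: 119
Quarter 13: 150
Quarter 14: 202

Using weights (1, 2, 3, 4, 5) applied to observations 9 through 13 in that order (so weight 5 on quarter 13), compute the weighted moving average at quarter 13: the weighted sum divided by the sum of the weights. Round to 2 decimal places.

146.40

Weighted sum: 1·31 + 2·210 + 3·173 + 4·119 + 5·150 = 31 + 420 + 519 + 476 + 750 = 2196
Weight total: 1 + 2 + 3 + 4 + 5 = 15
WMA = 2196 / 15 = 146.40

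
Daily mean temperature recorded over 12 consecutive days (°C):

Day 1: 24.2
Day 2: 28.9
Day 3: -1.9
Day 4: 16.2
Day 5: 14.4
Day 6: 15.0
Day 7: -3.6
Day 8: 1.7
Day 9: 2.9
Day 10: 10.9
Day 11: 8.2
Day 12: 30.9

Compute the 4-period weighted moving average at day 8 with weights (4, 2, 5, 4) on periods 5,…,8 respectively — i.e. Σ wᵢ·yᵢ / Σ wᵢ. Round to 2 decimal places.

Weighted sum: 4·14.4 + 2·15.0 + 5·-3.6 + 4·1.7 = 57.6 + 30.0 + -18.0 + 6.8 = 76.4
Weight total: 4 + 2 + 5 + 4 = 15
WMA = 76.4 / 15 = 5.09

5.09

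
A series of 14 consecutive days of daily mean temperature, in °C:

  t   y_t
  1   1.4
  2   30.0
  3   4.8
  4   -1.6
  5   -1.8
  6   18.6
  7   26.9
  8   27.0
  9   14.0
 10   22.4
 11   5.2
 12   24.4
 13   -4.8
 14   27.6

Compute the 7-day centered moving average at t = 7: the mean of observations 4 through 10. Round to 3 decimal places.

Sum of periods 4–10: (-1.6) + (-1.8) + 18.6 + 26.9 + 27.0 + 14.0 + 22.4 = 105.5
Divide by 7: 105.5 / 7 = 15.071

15.071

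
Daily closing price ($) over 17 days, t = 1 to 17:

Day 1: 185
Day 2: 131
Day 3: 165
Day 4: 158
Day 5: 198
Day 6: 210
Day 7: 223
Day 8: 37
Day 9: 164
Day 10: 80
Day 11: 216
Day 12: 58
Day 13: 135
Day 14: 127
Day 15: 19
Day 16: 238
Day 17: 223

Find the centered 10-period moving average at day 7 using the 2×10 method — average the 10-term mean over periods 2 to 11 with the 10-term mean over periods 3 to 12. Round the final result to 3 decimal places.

154.550

Sum over 2–11: 131 + 165 + 158 + 198 + 210 + 223 + 37 + 164 + 80 + 216 = 1582
Sum over 3–12: 165 + 158 + 198 + 210 + 223 + 37 + 164 + 80 + 216 + 58 = 1509
CMA at t=7 = (1582 + 1509) / (2·10) = 3091 / 20 = 154.550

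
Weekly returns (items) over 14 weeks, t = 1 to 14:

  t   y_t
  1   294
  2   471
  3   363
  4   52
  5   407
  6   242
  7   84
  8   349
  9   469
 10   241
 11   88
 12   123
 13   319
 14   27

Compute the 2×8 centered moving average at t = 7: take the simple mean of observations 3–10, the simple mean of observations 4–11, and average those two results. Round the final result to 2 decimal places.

258.69

Sum over 3–10: 363 + 52 + 407 + 242 + 84 + 349 + 469 + 241 = 2207
Sum over 4–11: 52 + 407 + 242 + 84 + 349 + 469 + 241 + 88 = 1932
CMA at t=7 = (2207 + 1932) / (2·8) = 4139 / 16 = 258.69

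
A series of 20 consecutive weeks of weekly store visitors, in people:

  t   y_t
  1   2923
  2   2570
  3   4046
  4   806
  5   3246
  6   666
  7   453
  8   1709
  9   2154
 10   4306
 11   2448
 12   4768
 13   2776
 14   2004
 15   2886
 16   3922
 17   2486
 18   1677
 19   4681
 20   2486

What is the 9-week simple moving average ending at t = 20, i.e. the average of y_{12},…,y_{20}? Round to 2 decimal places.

Sum of periods 12–20: 4768 + 2776 + 2004 + 2886 + 3922 + 2486 + 1677 + 4681 + 2486 = 27686
Divide by 9: 27686 / 9 = 3076.22

3076.22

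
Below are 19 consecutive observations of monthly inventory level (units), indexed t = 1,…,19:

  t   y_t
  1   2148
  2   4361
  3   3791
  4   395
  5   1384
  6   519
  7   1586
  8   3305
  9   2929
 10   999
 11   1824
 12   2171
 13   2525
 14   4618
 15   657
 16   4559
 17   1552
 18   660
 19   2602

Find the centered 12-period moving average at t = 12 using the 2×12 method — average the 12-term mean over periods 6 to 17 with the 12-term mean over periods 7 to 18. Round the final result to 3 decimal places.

Sum over 6–17: 519 + 1586 + 3305 + 2929 + 999 + 1824 + 2171 + 2525 + 4618 + 657 + 4559 + 1552 = 27244
Sum over 7–18: 1586 + 3305 + 2929 + 999 + 1824 + 2171 + 2525 + 4618 + 657 + 4559 + 1552 + 660 = 27385
CMA at t=12 = (27244 + 27385) / (2·12) = 54629 / 24 = 2276.208

2276.208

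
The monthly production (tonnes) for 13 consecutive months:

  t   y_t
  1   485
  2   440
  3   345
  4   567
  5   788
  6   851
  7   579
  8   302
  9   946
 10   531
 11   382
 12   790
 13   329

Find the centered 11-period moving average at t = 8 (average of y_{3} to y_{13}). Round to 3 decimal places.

Sum of periods 3–13: 345 + 567 + 788 + 851 + 579 + 302 + 946 + 531 + 382 + 790 + 329 = 6410
Divide by 11: 6410 / 11 = 582.727

582.727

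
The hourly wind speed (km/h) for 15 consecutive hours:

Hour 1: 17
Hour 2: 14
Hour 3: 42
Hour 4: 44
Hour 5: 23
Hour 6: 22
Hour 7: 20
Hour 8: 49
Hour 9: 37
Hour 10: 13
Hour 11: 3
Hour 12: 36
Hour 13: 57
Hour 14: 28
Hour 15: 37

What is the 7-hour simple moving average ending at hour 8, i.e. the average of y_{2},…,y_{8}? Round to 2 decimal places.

Sum of periods 2–8: 14 + 42 + 44 + 23 + 22 + 20 + 49 = 214
Divide by 7: 214 / 7 = 30.57

30.57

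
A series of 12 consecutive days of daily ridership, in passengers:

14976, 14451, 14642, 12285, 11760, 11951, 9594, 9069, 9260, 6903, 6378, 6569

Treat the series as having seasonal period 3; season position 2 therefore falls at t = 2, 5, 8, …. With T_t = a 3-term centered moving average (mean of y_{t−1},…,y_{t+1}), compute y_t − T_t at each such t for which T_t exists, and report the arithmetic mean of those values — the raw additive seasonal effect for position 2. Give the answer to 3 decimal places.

Season position 2 occurs at t = 2, 5, 8, 11 (where T_t is defined).
t=2: T_2 = 14689.66667; y_2 − T_2 = 14451 − 14689.66667 = -238.66667
t=5: T_5 = 11998.66667; y_5 − T_5 = 11760 − 11998.66667 = -238.66667
t=8: T_8 = 9307.66667; y_8 − T_8 = 9069 − 9307.66667 = -238.66667
t=11: T_11 = 6616.66667; y_11 − T_11 = 6378 − 6616.66667 = -238.66667
Mean deviation: (-238.66667 + -238.66667 + -238.66667 + -238.66667) / 4 = -238.667

-238.667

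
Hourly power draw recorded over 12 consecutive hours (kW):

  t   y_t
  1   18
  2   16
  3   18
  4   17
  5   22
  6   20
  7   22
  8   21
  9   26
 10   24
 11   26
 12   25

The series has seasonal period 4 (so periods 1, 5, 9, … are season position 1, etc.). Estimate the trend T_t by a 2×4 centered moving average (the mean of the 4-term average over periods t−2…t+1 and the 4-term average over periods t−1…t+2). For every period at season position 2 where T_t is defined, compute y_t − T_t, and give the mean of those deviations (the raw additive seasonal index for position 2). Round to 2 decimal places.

Season position 2 occurs at t = 6, 10 (where T_t is defined).
t=6: T_6 = 20.7500; y_6 − T_6 = 20 − 20.7500 = -0.7500
t=10: T_10 = 24.7500; y_10 − T_10 = 24 − 24.7500 = -0.7500
Mean deviation: (-0.7500 + -0.7500) / 2 = -0.75

-0.75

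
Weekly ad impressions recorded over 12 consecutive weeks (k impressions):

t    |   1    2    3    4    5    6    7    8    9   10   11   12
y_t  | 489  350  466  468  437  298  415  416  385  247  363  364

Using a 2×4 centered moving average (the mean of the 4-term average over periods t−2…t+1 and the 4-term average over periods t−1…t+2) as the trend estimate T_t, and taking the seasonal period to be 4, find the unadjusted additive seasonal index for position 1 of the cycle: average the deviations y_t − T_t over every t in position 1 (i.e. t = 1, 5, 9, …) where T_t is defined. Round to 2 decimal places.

Season position 1 occurs at t = 5, 9 (where T_t is defined).
t=5: T_5 = 410.8750; y_5 − T_5 = 437 − 410.8750 = 26.1250
t=9: T_9 = 359.2500; y_9 − T_9 = 385 − 359.2500 = 25.7500
Mean deviation: (26.1250 + 25.7500) / 2 = 25.94

25.94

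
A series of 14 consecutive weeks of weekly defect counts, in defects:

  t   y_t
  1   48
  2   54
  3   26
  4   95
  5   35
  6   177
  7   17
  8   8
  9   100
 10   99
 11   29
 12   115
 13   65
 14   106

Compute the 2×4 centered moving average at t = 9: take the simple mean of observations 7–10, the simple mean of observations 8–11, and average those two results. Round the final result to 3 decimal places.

57.500

Sum over 7–10: 17 + 8 + 100 + 99 = 224
Sum over 8–11: 8 + 100 + 99 + 29 = 236
CMA at t=9 = (224 + 236) / (2·4) = 460 / 8 = 57.500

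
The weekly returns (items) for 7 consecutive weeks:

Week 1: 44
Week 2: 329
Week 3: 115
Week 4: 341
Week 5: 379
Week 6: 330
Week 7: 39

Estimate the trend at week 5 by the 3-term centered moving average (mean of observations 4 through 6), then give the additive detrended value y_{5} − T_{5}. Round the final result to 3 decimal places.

29.000

Trend T_5 = (341 + 379 + 330) / 3 = 1050/3 = 350.00000
Detrended value: 379 − 350.00000 = 29.000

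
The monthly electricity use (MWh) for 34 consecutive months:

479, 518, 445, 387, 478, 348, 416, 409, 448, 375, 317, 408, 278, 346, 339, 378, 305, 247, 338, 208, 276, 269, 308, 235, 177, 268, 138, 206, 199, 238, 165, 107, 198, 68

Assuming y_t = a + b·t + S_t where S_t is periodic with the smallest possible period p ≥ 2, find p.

7

First differences y_{t+1} − y_t: 39, -73, -58, 91, -130, 68, -7, 39, -73, -58, 91, -130, 68, -7, 39, -73, …
The difference pattern repeats every 7 terms and not for any smaller step, so p = 7.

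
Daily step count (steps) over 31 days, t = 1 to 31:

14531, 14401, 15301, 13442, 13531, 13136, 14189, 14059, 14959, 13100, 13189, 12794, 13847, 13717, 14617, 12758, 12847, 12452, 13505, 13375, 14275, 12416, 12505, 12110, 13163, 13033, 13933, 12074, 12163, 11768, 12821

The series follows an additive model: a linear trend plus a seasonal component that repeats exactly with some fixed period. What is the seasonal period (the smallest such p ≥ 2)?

6

First differences y_{t+1} − y_t: -130, 900, -1859, 89, -395, 1053, -130, 900, -1859, 89, -395, 1053, -130, 900, …
The difference pattern repeats every 6 terms and not for any smaller step, so p = 6.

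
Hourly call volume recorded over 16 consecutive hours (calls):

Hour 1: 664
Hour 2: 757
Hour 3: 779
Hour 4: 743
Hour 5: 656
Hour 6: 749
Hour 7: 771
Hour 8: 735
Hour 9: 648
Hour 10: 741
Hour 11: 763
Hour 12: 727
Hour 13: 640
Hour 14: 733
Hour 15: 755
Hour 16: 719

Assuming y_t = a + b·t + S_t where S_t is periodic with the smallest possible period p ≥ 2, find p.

4

First differences y_{t+1} − y_t: 93, 22, -36, -87, 93, 22, -36, -87, 93, 22, …
The difference pattern repeats every 4 terms and not for any smaller step, so p = 4.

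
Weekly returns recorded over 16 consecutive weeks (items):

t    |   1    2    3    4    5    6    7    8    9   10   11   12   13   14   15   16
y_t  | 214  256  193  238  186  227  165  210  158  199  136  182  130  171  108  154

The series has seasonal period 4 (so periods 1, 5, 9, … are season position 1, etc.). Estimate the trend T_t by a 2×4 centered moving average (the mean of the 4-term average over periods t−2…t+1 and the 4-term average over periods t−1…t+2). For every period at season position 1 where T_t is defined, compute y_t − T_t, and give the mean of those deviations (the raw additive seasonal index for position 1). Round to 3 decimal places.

-21.375

Season position 1 occurs at t = 5, 9, 13 (where T_t is defined).
t=5: T_5 = 207.50000; y_5 − T_5 = 186 − 207.50000 = -21.50000
t=9: T_9 = 179.37500; y_9 − T_9 = 158 − 179.37500 = -21.37500
t=13: T_13 = 151.25000; y_13 − T_13 = 130 − 151.25000 = -21.25000
Mean deviation: (-21.50000 + -21.37500 + -21.25000) / 3 = -21.375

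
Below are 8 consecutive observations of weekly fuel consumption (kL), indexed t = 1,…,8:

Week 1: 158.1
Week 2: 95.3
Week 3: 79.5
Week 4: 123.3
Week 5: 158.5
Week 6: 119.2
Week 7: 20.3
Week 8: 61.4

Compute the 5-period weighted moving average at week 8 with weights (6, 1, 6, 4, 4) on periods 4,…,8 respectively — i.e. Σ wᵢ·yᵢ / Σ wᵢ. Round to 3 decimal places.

Weighted sum: 6·123.3 + 1·158.5 + 6·119.2 + 4·20.3 + 4·61.4 = 739.8 + 158.5 + 715.2 + 81.2 + 245.6 = 1940.3
Weight total: 6 + 1 + 6 + 4 + 4 = 21
WMA = 1940.3 / 21 = 92.395

92.395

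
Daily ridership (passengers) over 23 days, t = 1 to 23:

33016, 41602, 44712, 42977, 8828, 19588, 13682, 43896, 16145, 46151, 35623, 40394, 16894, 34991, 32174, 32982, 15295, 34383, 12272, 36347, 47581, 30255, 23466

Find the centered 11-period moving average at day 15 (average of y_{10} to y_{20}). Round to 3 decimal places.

Sum of periods 10–20: 46151 + 35623 + 40394 + 16894 + 34991 + 32174 + 32982 + 15295 + 34383 + 12272 + 36347 = 337506
Divide by 11: 337506 / 11 = 30682.364

30682.364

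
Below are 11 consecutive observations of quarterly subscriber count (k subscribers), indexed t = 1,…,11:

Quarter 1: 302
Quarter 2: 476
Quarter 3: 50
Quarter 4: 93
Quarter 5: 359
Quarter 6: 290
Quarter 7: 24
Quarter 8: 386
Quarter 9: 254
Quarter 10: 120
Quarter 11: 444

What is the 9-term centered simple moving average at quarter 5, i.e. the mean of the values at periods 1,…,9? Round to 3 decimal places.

Sum of periods 1–9: 302 + 476 + 50 + 93 + 359 + 290 + 24 + 386 + 254 = 2234
Divide by 9: 2234 / 9 = 248.222

248.222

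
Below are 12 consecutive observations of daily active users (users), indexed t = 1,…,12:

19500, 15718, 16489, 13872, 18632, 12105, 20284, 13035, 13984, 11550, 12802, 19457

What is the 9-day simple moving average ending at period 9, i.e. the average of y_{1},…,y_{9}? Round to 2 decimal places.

15957.67

Sum of periods 1–9: 19500 + 15718 + 16489 + 13872 + 18632 + 12105 + 20284 + 13035 + 13984 = 143619
Divide by 9: 143619 / 9 = 15957.67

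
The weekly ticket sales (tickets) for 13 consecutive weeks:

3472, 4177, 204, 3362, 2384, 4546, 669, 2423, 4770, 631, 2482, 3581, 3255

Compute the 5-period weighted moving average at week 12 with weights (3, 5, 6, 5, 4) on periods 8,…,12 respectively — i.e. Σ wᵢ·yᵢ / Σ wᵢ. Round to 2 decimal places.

2679.96

Weighted sum: 3·2423 + 5·4770 + 6·631 + 5·2482 + 4·3581 = 7269 + 23850 + 3786 + 12410 + 14324 = 61639
Weight total: 3 + 5 + 6 + 5 + 4 = 23
WMA = 61639 / 23 = 2679.96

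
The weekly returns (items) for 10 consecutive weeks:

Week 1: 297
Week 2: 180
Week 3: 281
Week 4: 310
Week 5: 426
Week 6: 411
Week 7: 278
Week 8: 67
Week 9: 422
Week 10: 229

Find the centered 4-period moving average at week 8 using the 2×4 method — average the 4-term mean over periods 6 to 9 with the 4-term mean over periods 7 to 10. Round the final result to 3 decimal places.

Sum over 6–9: 411 + 278 + 67 + 422 = 1178
Sum over 7–10: 278 + 67 + 422 + 229 = 996
CMA at t=8 = (1178 + 996) / (2·4) = 2174 / 8 = 271.750

271.750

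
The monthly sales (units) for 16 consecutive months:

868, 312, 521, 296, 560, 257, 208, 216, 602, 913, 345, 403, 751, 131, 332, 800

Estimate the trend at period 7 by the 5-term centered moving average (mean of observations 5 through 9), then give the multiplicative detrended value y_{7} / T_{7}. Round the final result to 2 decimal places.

Trend T_7 = (560 + 257 + 208 + 216 + 602) / 5 = 1843/5 = 368.6000
Ratio to trend: 208 / 368.6000 = 0.56

0.56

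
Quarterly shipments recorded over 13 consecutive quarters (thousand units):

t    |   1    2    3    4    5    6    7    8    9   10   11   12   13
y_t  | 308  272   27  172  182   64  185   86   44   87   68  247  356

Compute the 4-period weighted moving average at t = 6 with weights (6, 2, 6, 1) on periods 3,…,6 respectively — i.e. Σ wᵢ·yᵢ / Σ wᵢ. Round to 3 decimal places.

110.800

Weighted sum: 6·27 + 2·172 + 6·182 + 1·64 = 162 + 344 + 1092 + 64 = 1662
Weight total: 6 + 2 + 6 + 1 = 15
WMA = 1662 / 15 = 110.800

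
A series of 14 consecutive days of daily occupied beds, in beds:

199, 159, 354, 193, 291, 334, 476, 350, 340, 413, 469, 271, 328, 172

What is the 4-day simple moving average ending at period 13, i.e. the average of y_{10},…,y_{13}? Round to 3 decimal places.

Sum of periods 10–13: 413 + 469 + 271 + 328 = 1481
Divide by 4: 1481 / 4 = 370.250

370.250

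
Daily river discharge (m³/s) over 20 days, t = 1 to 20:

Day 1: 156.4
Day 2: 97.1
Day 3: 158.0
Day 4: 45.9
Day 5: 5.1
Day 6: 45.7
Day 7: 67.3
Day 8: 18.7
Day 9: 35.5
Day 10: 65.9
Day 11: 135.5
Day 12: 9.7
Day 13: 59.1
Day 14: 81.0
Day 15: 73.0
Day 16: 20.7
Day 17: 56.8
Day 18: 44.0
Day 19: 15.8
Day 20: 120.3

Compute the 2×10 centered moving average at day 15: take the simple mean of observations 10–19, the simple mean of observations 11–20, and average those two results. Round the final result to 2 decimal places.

58.87

Sum over 10–19: 65.9 + 135.5 + 9.7 + 59.1 + 81.0 + 73.0 + 20.7 + 56.8 + 44.0 + 15.8 = 561.5
Sum over 11–20: 135.5 + 9.7 + 59.1 + 81.0 + 73.0 + 20.7 + 56.8 + 44.0 + 15.8 + 120.3 = 615.9
CMA at t=15 = (561.5 + 615.9) / (2·10) = 1177.4 / 20 = 58.87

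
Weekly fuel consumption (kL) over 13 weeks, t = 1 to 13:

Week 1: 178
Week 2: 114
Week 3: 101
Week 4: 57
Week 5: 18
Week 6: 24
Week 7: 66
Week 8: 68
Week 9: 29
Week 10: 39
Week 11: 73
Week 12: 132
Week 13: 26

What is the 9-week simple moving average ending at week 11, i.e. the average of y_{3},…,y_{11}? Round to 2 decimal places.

52.78

Sum of periods 3–11: 101 + 57 + 18 + 24 + 66 + 68 + 29 + 39 + 73 = 475
Divide by 9: 475 / 9 = 52.78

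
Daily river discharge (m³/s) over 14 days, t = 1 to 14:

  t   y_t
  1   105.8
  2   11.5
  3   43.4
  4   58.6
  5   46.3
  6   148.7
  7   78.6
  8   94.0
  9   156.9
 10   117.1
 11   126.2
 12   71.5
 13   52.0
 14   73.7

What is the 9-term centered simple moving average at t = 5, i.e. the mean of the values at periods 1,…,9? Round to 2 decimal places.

Sum of periods 1–9: 105.8 + 11.5 + 43.4 + 58.6 + 46.3 + 148.7 + 78.6 + 94.0 + 156.9 = 743.8
Divide by 9: 743.8 / 9 = 82.64

82.64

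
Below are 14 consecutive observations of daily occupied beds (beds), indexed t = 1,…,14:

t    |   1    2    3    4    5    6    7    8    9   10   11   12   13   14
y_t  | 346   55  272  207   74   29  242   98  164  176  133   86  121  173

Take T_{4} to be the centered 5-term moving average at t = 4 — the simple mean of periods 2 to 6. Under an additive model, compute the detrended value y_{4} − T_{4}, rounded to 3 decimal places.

79.600

Trend T_4 = (55 + 272 + 207 + 74 + 29) / 5 = 637/5 = 127.40000
Detrended value: 207 − 127.40000 = 79.600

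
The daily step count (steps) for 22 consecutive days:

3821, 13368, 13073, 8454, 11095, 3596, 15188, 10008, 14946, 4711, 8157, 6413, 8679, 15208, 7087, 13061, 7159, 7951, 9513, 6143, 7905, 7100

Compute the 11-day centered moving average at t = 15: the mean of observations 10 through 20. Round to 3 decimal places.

8552.909

Sum of periods 10–20: 4711 + 8157 + 6413 + 8679 + 15208 + 7087 + 13061 + 7159 + 7951 + 9513 + 6143 = 94082
Divide by 11: 94082 / 11 = 8552.909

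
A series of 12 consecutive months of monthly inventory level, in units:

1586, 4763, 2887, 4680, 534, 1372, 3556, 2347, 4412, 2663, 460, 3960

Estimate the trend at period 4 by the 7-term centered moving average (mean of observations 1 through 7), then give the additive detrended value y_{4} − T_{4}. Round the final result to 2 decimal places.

Trend T_4 = (1586 + 4763 + 2887 + 4680 + 534 + 1372 + 3556) / 7 = 19378/7 = 2768.2857
Detrended value: 4680 − 2768.2857 = 1911.71

1911.71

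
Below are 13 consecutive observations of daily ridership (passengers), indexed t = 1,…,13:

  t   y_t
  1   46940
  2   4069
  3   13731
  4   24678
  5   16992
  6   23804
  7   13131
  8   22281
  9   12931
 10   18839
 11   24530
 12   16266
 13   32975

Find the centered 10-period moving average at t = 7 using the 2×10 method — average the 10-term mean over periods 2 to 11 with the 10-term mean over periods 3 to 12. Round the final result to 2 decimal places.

Sum over 2–11: 4069 + 13731 + 24678 + 16992 + 23804 + 13131 + 22281 + 12931 + 18839 + 24530 = 174986
Sum over 3–12: 13731 + 24678 + 16992 + 23804 + 13131 + 22281 + 12931 + 18839 + 24530 + 16266 = 187183
CMA at t=7 = (174986 + 187183) / (2·10) = 362169 / 20 = 18108.45

18108.45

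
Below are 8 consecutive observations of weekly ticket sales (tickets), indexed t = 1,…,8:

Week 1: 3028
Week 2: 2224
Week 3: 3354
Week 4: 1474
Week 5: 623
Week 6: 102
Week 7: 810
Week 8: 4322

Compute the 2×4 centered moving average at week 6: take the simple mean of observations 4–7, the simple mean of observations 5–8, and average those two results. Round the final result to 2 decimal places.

1108.25

Sum over 4–7: 1474 + 623 + 102 + 810 = 3009
Sum over 5–8: 623 + 102 + 810 + 4322 = 5857
CMA at t=6 = (3009 + 5857) / (2·4) = 8866 / 8 = 1108.25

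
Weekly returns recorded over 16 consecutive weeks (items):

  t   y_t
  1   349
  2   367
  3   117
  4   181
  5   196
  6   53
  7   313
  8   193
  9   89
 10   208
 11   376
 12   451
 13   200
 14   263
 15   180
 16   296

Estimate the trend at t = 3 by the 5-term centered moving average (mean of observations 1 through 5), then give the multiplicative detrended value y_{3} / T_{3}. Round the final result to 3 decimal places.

0.483

Trend T_3 = (349 + 367 + 117 + 181 + 196) / 5 = 1210/5 = 242.00000
Ratio to trend: 117 / 242.00000 = 0.483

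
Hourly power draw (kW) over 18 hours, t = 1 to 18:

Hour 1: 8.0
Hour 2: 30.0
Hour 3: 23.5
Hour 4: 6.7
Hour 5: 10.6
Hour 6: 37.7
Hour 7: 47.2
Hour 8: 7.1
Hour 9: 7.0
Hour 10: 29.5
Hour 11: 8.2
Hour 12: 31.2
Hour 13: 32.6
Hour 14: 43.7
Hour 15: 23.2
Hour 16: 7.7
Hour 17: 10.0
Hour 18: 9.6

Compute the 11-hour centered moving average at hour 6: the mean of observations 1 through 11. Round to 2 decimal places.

19.59

Sum of periods 1–11: 8.0 + 30.0 + 23.5 + 6.7 + 10.6 + 37.7 + 47.2 + 7.1 + 7.0 + 29.5 + 8.2 = 215.5
Divide by 11: 215.5 / 11 = 19.59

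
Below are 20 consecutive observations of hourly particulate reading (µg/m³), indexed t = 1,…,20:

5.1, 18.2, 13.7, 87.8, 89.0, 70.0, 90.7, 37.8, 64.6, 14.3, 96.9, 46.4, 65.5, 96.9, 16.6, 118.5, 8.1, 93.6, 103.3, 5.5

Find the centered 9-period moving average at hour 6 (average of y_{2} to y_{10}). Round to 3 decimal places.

Sum of periods 2–10: 18.2 + 13.7 + 87.8 + 89.0 + 70.0 + 90.7 + 37.8 + 64.6 + 14.3 = 486.1
Divide by 9: 486.1 / 9 = 54.011

54.011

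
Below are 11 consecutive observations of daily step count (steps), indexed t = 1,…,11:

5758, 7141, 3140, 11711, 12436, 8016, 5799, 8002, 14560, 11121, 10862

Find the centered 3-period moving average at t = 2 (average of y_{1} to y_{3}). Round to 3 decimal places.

Sum of periods 1–3: 5758 + 7141 + 3140 = 16039
Divide by 3: 16039 / 3 = 5346.333

5346.333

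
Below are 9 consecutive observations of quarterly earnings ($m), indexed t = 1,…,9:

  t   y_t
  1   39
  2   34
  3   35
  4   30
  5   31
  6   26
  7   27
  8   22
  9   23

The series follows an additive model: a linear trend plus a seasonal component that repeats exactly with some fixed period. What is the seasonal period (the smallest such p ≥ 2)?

First differences y_{t+1} − y_t: -5, 1, -5, 1, -5, 1, …
The difference pattern repeats every 2 terms and not for any smaller step, so p = 2.

2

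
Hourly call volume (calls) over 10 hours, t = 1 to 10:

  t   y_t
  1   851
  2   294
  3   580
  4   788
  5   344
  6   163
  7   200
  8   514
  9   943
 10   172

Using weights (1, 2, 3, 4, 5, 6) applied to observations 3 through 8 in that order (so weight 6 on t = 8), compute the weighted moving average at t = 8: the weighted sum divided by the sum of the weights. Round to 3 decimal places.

Weighted sum: 1·580 + 2·788 + 3·344 + 4·163 + 5·200 + 6·514 = 580 + 1576 + 1032 + 652 + 1000 + 3084 = 7924
Weight total: 1 + 2 + 3 + 4 + 5 + 6 = 21
WMA = 7924 / 21 = 377.333

377.333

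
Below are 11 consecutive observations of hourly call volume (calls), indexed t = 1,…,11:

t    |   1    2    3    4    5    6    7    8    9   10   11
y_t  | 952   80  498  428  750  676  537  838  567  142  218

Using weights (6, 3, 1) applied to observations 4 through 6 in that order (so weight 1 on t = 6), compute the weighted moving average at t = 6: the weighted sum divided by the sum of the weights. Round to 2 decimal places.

549.40

Weighted sum: 6·428 + 3·750 + 1·676 = 2568 + 2250 + 676 = 5494
Weight total: 6 + 3 + 1 = 10
WMA = 5494 / 10 = 549.40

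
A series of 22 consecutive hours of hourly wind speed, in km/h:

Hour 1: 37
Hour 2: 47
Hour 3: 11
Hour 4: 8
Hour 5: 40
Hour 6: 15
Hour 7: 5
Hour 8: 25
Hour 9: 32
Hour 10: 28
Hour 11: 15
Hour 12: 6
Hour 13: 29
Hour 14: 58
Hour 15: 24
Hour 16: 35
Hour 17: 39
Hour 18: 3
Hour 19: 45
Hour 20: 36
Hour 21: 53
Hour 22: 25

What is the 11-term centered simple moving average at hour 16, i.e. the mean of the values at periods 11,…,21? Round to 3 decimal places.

31.182

Sum of periods 11–21: 15 + 6 + 29 + 58 + 24 + 35 + 39 + 3 + 45 + 36 + 53 = 343
Divide by 11: 343 / 11 = 31.182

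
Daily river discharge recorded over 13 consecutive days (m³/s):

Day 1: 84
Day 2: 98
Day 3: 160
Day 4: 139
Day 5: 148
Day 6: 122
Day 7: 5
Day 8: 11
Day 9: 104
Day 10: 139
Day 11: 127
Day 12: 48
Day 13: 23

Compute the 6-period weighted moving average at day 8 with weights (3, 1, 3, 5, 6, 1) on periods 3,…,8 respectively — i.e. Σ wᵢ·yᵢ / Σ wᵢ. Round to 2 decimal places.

90.21

Weighted sum: 3·160 + 1·139 + 3·148 + 5·122 + 6·5 + 1·11 = 480 + 139 + 444 + 610 + 30 + 11 = 1714
Weight total: 3 + 1 + 3 + 5 + 6 + 1 = 19
WMA = 1714 / 19 = 90.21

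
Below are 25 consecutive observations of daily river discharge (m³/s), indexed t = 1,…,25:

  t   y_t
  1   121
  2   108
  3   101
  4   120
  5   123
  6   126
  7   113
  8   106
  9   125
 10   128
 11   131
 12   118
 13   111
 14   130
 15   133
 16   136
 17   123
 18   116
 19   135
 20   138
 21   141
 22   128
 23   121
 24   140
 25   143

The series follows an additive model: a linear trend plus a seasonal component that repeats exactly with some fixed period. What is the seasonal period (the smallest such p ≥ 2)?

First differences y_{t+1} − y_t: -13, -7, 19, 3, 3, -13, -7, 19, 3, 3, -13, -7, …
The difference pattern repeats every 5 terms and not for any smaller step, so p = 5.

5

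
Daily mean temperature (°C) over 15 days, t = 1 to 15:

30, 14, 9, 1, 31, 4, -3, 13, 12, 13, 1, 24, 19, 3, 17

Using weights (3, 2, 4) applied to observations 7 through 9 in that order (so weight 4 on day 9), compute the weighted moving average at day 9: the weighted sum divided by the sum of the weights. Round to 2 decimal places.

7.22

Weighted sum: 3·-3 + 2·13 + 4·12 = -9 + 26 + 48 = 65
Weight total: 3 + 2 + 4 = 9
WMA = 65 / 9 = 7.22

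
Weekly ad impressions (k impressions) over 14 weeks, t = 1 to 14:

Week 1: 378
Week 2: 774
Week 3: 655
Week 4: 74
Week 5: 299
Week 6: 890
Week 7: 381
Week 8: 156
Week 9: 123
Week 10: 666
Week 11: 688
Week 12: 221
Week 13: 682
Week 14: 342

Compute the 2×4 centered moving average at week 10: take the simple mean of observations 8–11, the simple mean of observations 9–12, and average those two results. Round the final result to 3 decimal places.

Sum over 8–11: 156 + 123 + 666 + 688 = 1633
Sum over 9–12: 123 + 666 + 688 + 221 = 1698
CMA at t=10 = (1633 + 1698) / (2·4) = 3331 / 8 = 416.375

416.375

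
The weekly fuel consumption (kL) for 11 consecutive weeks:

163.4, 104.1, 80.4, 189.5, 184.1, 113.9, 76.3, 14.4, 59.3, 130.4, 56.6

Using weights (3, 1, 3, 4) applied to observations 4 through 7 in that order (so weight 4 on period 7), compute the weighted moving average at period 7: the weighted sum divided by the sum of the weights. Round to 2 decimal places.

127.23

Weighted sum: 3·189.5 + 1·184.1 + 3·113.9 + 4·76.3 = 568.5 + 184.1 + 341.7 + 305.2 = 1399.5
Weight total: 3 + 1 + 3 + 4 = 11
WMA = 1399.5 / 11 = 127.23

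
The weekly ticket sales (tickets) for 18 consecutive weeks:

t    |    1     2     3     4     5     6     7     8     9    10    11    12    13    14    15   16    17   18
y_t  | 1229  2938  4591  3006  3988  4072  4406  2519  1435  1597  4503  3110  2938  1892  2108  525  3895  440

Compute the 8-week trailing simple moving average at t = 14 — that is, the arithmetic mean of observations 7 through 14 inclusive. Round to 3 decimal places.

Sum of periods 7–14: 4406 + 2519 + 1435 + 1597 + 4503 + 3110 + 2938 + 1892 = 22400
Divide by 8: 22400 / 8 = 2800.000

2800.000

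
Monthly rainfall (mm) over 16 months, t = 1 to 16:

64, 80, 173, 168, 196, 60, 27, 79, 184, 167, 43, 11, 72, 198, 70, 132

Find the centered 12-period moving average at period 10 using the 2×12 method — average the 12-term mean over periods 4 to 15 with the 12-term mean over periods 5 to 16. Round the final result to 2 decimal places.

104.75

Sum over 4–15: 168 + 196 + 60 + 27 + 79 + 184 + 167 + 43 + 11 + 72 + 198 + 70 = 1275
Sum over 5–16: 196 + 60 + 27 + 79 + 184 + 167 + 43 + 11 + 72 + 198 + 70 + 132 = 1239
CMA at t=10 = (1275 + 1239) / (2·12) = 2514 / 24 = 104.75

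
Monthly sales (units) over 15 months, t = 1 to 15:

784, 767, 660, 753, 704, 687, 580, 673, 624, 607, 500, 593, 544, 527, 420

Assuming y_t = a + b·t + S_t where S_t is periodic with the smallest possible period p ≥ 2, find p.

4

First differences y_{t+1} − y_t: -17, -107, 93, -49, -17, -107, 93, -49, -17, -107, …
The difference pattern repeats every 4 terms and not for any smaller step, so p = 4.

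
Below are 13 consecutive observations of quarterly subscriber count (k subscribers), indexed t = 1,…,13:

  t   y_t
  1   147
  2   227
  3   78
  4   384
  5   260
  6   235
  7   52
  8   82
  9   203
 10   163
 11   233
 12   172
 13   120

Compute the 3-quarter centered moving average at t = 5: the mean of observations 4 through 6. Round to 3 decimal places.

Sum of periods 4–6: 384 + 260 + 235 = 879
Divide by 3: 879 / 3 = 293.000

293.000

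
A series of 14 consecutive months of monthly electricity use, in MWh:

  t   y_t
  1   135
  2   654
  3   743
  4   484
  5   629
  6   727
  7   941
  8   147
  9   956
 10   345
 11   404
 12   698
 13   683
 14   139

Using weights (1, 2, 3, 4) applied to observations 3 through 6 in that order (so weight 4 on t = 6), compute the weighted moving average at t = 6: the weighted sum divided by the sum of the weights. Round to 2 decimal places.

Weighted sum: 1·743 + 2·484 + 3·629 + 4·727 = 743 + 968 + 1887 + 2908 = 6506
Weight total: 1 + 2 + 3 + 4 = 10
WMA = 6506 / 10 = 650.60

650.60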